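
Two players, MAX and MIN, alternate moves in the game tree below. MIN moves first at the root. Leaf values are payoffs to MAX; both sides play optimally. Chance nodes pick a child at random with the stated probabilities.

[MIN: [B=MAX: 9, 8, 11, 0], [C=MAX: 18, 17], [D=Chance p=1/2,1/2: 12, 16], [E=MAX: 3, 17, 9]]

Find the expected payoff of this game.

B (MAX): max(9, 8, 11, 0) = 11
C (MAX): max(18, 17) = 18
D (Chance): 1/2·12 + 1/2·16 = 14
E (MAX): max(3, 17, 9) = 17
Root (MIN): min(11, 18, 14, 17) = 11

11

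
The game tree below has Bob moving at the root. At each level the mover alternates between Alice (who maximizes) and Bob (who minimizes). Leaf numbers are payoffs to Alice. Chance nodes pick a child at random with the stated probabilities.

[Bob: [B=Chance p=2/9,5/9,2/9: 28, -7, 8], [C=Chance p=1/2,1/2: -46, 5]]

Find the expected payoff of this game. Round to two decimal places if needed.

-20.5

B (Chance): 2/9·28 + 5/9·-7 + 2/9·8 = 4.11
C (Chance): 1/2·-46 + 1/2·5 = -20.5
Root (Bob): min(4.11, -20.5) = -20.5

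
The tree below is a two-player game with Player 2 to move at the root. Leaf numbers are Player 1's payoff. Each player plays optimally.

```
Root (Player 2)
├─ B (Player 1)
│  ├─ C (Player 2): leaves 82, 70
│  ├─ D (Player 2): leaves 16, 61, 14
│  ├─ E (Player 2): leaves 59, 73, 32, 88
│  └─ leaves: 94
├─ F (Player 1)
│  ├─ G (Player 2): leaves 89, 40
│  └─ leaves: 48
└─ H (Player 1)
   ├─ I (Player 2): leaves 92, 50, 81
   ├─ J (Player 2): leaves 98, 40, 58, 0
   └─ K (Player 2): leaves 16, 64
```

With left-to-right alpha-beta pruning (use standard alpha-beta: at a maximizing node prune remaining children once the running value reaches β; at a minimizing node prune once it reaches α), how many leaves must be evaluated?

C [α=-∞,β=+∞]: v=70
D [α=70,β=+∞]: v=16 after child 1 ≤ α → α-cutoff, skip 2
E [α=70,β=+∞]: v=59 after child 1 ≤ α → α-cutoff, skip 3
B [α=-∞,β=+∞]: v=94
G [α=-∞,β=94]: v=40
F [α=-∞,β=94]: v=48
I [α=-∞,β=48]: v=50
H [α=-∞,β=48]: v=50 after child 1 ≥ β → β-cutoff, skip 2
Root [α=-∞,β=+∞]: v=48
Leaves evaluated: 11 of 22.

11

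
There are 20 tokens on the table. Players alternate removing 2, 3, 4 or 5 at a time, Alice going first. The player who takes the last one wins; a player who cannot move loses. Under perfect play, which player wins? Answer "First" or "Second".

First

Positions where the player to move wins (W) vs loses (L):
i:   0  1  2  3  4  5  6  7  8  9 10 11 12 13 14 15 16 17 18 19 20
     L  L  W  W  W  W  W  L  L  W  W  W  W  W  L  L  W  W  W  W  W
Position 20 is W, so the first player wins.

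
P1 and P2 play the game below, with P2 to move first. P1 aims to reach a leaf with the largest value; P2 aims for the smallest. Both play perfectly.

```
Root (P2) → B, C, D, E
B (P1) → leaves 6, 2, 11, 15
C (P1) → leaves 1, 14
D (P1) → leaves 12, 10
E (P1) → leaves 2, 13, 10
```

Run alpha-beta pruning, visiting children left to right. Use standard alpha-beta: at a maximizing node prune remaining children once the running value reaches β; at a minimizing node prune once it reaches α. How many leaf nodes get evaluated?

B [α=-∞,β=+∞]: v=15
C [α=-∞,β=15]: v=14
D [α=-∞,β=14]: v=12
E [α=-∞,β=12]: v=13 after child 2 ≥ β → β-cutoff, skip 1
Root [α=-∞,β=+∞]: v=12
Leaves evaluated: 10 of 11.

10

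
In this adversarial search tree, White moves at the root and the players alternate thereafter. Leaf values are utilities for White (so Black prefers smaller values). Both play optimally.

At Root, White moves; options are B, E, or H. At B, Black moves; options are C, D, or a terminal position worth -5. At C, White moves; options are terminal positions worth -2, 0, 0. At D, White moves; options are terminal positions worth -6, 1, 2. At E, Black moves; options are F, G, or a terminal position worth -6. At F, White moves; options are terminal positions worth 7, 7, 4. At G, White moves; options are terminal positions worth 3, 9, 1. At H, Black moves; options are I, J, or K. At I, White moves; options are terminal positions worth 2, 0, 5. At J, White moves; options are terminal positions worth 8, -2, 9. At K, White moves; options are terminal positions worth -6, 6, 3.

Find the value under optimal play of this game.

C (White): max(-2, 0, 0) = 0
D (White): max(-6, 1, 2) = 2
B (Black): min(0, 2, -5) = -5
F (White): max(7, 7, 4) = 7
G (White): max(3, 9, 1) = 9
E (Black): min(7, 9, -6) = -6
I (White): max(2, 0, 5) = 5
J (White): max(8, -2, 9) = 9
K (White): max(-6, 6, 3) = 6
H (Black): min(5, 9, 6) = 5
Root (White): max(-5, -6, 5) = 5

5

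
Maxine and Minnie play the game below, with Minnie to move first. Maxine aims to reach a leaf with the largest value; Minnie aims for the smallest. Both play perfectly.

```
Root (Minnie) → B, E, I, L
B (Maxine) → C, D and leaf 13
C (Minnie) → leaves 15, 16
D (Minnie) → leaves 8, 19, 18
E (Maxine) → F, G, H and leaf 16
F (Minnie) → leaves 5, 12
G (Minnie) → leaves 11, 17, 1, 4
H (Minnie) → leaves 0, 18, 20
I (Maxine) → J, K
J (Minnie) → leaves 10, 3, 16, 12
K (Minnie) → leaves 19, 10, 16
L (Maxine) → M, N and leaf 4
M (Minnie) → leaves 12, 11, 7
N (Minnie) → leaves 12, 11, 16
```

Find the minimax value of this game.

10

C (Minnie): min(15, 16) = 15
D (Minnie): min(8, 19, 18) = 8
B (Maxine): max(15, 8, 13) = 15
F (Minnie): min(5, 12) = 5
G (Minnie): min(11, 17, 1, 4) = 1
H (Minnie): min(0, 18, 20) = 0
E (Maxine): max(5, 1, 0, 16) = 16
J (Minnie): min(10, 3, 16, 12) = 3
K (Minnie): min(19, 10, 16) = 10
I (Maxine): max(3, 10) = 10
M (Minnie): min(12, 11, 7) = 7
N (Minnie): min(12, 11, 16) = 11
L (Maxine): max(7, 11, 4) = 11
Root (Minnie): min(15, 16, 10, 11) = 10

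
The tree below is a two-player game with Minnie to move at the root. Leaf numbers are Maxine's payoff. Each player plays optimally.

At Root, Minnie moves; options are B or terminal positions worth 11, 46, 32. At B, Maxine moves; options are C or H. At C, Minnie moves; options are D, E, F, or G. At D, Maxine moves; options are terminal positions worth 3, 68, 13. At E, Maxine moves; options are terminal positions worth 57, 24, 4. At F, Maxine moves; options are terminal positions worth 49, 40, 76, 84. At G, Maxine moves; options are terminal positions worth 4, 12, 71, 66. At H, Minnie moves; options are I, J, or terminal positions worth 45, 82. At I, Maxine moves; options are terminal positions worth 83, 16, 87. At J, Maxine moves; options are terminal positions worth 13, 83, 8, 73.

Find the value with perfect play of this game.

D (Maxine): max(3, 68, 13) = 68
E (Maxine): max(57, 24, 4) = 57
F (Maxine): max(49, 40, 76, 84) = 84
G (Maxine): max(4, 12, 71, 66) = 71
C (Minnie): min(68, 57, 84, 71) = 57
I (Maxine): max(83, 16, 87) = 87
J (Maxine): max(13, 83, 8, 73) = 83
H (Minnie): min(87, 83, 45, 82) = 45
B (Maxine): max(57, 45) = 57
Root (Minnie): min(57, 11, 46, 32) = 11

11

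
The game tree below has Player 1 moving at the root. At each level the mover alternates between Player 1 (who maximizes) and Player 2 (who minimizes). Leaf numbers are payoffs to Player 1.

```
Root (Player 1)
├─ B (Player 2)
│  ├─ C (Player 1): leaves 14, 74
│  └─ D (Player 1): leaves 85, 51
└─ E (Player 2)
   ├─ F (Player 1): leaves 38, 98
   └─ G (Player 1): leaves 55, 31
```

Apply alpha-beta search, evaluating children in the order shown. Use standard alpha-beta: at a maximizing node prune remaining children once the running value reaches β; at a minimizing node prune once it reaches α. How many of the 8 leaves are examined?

7

C [α=-∞,β=+∞]: v=74
D [α=-∞,β=74]: v=85 after child 1 ≥ β → β-cutoff, skip 1
B [α=-∞,β=+∞]: v=74
F [α=74,β=+∞]: v=98
G [α=74,β=98]: v=55
E [α=74,β=+∞]: v=55
Root [α=-∞,β=+∞]: v=74
Leaves evaluated: 7 of 8.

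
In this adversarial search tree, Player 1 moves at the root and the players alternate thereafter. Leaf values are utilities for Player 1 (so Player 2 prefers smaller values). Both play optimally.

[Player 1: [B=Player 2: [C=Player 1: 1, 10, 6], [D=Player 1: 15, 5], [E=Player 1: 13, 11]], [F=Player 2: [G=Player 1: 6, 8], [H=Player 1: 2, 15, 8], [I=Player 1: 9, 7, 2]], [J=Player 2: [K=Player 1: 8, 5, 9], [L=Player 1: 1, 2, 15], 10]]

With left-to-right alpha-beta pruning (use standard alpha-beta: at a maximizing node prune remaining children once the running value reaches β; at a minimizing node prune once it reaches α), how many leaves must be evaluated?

10

C [α=-∞,β=+∞]: v=10
D [α=-∞,β=10]: v=15 after child 1 ≥ β → β-cutoff, skip 1
E [α=-∞,β=10]: v=13 after child 1 ≥ β → β-cutoff, skip 1
B [α=-∞,β=+∞]: v=10
G [α=10,β=+∞]: v=8
F [α=10,β=+∞]: v=8 after child 1 ≤ α → α-cutoff, skip 2
K [α=10,β=+∞]: v=9
J [α=10,β=+∞]: v=9 after child 1 ≤ α → α-cutoff, skip 2
Root [α=-∞,β=+∞]: v=10
Leaves evaluated: 10 of 22.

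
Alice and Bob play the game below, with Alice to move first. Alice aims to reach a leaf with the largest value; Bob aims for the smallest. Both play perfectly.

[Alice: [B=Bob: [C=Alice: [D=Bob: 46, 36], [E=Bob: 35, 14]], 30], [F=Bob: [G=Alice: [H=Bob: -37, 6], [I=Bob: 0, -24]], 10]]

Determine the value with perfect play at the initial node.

D (Bob): min(46, 36) = 36
E (Bob): min(35, 14) = 14
C (Alice): max(36, 14) = 36
B (Bob): min(36, 30) = 30
H (Bob): min(-37, 6) = -37
I (Bob): min(0, -24) = -24
G (Alice): max(-37, -24) = -24
F (Bob): min(-24, 10) = -24
Root (Alice): max(30, -24) = 30

30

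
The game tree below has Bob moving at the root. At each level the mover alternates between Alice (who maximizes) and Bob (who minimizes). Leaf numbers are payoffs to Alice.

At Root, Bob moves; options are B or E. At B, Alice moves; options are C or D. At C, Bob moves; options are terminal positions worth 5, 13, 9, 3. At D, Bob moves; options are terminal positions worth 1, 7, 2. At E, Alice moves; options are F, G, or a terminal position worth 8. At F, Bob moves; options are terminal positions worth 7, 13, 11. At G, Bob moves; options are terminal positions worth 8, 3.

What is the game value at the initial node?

3

C (Bob): min(5, 13, 9, 3) = 3
D (Bob): min(1, 7, 2) = 1
B (Alice): max(3, 1) = 3
F (Bob): min(7, 13, 11) = 7
G (Bob): min(8, 3) = 3
E (Alice): max(7, 3, 8) = 8
Root (Bob): min(3, 8) = 3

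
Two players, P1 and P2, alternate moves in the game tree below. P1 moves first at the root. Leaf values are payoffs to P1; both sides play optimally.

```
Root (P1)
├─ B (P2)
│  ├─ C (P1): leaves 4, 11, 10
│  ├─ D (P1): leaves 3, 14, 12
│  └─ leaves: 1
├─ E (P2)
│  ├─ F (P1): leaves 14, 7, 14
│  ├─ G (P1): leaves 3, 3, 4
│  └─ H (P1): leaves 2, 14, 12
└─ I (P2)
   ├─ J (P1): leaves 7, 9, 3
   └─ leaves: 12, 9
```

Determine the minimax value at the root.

9

C (P1): max(4, 11, 10) = 11
D (P1): max(3, 14, 12) = 14
B (P2): min(11, 14, 1) = 1
F (P1): max(14, 7, 14) = 14
G (P1): max(3, 3, 4) = 4
H (P1): max(2, 14, 12) = 14
E (P2): min(14, 4, 14) = 4
J (P1): max(7, 9, 3) = 9
I (P2): min(9, 12, 9) = 9
Root (P1): max(1, 4, 9) = 9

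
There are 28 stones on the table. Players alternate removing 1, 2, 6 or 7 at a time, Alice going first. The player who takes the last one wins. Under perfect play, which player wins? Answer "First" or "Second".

Compute winning (W) and losing (L) positions by backward induction:
i:   0  1  2  3  4  5  6  7  8  9 10 11 12 13 14 15 16 17 18 19 20 21 22 23 24 25 26 27 28
     L  W  W  L  W  W  W  W  L  W  W  L  W  W  W  W  L  W  W  L  W  W  W  W  L  W  W  L  W
Position 28 is W, so the first player wins.

First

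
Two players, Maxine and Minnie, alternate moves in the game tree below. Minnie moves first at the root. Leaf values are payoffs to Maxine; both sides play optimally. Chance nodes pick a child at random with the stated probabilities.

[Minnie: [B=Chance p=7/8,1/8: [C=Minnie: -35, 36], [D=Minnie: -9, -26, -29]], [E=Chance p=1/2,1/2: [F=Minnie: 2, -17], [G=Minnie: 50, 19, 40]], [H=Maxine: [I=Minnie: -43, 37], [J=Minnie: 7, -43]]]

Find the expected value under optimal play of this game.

-43

C (Minnie): min(-35, 36) = -35
D (Minnie): min(-9, -26, -29) = -29
B (Chance): 7/8·-35 + 1/8·-29 = -34.25
F (Minnie): min(2, -17) = -17
G (Minnie): min(50, 19, 40) = 19
E (Chance): 1/2·-17 + 1/2·19 = 1
I (Minnie): min(-43, 37) = -43
J (Minnie): min(7, -43) = -43
H (Maxine): max(-43, -43) = -43
Root (Minnie): min(-34.25, 1, -43) = -43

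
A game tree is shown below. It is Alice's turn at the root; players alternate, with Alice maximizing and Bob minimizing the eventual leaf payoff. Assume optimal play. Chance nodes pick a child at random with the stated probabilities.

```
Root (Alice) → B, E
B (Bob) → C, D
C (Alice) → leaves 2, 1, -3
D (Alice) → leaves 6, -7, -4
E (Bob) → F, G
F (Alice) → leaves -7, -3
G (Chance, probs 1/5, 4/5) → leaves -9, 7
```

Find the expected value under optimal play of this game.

2

C (Alice): max(2, 1, -3) = 2
D (Alice): max(6, -7, -4) = 6
B (Bob): min(2, 6) = 2
F (Alice): max(-7, -3) = -3
G (Chance): 1/5·-9 + 4/5·7 = 3.8
E (Bob): min(-3, 3.8) = -3
Root (Alice): max(2, -3) = 2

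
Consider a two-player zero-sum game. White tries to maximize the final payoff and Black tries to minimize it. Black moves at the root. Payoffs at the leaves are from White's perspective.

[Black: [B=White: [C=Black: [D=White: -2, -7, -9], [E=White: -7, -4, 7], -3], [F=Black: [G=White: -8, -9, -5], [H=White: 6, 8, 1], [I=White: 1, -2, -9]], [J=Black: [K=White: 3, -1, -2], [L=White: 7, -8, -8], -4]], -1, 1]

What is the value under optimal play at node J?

-4

K: max(3, -1, -2) = 3
L: max(7, -8, -8) = 7
J: min(3, 7, -4) = -4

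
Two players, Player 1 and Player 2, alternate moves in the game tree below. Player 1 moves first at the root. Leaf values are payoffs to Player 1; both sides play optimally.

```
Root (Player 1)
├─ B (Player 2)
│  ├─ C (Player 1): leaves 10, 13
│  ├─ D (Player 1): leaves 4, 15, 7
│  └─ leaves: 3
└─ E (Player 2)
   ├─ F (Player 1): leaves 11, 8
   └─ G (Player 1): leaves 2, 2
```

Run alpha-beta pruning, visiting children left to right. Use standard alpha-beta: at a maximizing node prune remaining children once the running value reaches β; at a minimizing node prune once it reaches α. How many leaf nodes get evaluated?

9

C [α=-∞,β=+∞]: v=13
D [α=-∞,β=13]: v=15 after child 2 ≥ β → β-cutoff, skip 1
B [α=-∞,β=+∞]: v=3
F [α=3,β=+∞]: v=11
G [α=3,β=11]: v=2
E [α=3,β=+∞]: v=2
Root [α=-∞,β=+∞]: v=3
Leaves evaluated: 9 of 10.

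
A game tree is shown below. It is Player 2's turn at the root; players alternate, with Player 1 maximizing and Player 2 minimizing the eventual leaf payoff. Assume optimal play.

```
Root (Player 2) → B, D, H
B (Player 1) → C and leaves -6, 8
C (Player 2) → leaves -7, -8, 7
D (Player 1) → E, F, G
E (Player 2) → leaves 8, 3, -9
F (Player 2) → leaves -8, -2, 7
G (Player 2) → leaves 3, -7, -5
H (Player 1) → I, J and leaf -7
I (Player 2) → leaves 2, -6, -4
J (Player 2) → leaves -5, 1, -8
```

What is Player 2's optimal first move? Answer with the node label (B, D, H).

D

C (Player 2): min(-7, -8, 7) = -8
B (Player 1): max(-8, -6, 8) = 8
E (Player 2): min(8, 3, -9) = -9
F (Player 2): min(-8, -2, 7) = -8
G (Player 2): min(3, -7, -5) = -7
D (Player 1): max(-9, -8, -7) = -7
I (Player 2): min(2, -6, -4) = -6
J (Player 2): min(-5, 1, -8) = -8
H (Player 1): max(-6, -8, -7) = -6
Root (Player 2): min(8, -7, -6) = -7
Player 2 picks the child with the lowest value: D (value -7).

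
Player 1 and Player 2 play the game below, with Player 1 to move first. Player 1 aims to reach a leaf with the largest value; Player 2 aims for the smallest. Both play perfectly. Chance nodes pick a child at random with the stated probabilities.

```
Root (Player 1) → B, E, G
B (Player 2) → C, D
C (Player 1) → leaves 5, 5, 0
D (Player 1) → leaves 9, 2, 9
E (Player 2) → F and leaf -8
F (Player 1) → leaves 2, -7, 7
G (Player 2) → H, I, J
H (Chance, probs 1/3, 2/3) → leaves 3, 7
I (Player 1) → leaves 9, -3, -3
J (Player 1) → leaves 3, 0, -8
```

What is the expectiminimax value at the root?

C (Player 1): max(5, 5, 0) = 5
D (Player 1): max(9, 2, 9) = 9
B (Player 2): min(5, 9) = 5
F (Player 1): max(2, -7, 7) = 7
E (Player 2): min(7, -8) = -8
H (Chance): 1/3·3 + 2/3·7 = 5.67
I (Player 1): max(9, -3, -3) = 9
J (Player 1): max(3, 0, -8) = 3
G (Player 2): min(5.67, 9, 3) = 3
Root (Player 1): max(5, -8, 3) = 5

5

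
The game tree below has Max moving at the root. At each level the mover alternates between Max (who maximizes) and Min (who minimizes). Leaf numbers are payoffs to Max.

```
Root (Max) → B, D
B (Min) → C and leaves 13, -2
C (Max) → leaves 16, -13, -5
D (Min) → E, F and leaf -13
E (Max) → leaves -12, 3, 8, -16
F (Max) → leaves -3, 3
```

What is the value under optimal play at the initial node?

-2

C (Max): max(16, -13, -5) = 16
B (Min): min(16, 13, -2) = -2
E (Max): max(-12, 3, 8, -16) = 8
F (Max): max(-3, 3) = 3
D (Min): min(8, 3, -13) = -13
Root (Max): max(-2, -13) = -2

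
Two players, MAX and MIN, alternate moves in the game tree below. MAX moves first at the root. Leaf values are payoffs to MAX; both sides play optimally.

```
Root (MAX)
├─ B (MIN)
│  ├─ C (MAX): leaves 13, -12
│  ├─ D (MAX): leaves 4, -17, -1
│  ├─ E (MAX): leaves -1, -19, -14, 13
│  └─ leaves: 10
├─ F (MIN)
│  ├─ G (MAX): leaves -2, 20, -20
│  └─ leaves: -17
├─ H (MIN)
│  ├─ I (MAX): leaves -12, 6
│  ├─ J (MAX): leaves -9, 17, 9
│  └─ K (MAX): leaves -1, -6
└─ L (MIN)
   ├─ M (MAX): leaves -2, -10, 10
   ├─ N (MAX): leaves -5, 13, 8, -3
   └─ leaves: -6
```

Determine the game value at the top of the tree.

4

C (MAX): max(13, -12) = 13
D (MAX): max(4, -17, -1) = 4
E (MAX): max(-1, -19, -14, 13) = 13
B (MIN): min(13, 4, 13, 10) = 4
G (MAX): max(-2, 20, -20) = 20
F (MIN): min(20, -17) = -17
I (MAX): max(-12, 6) = 6
J (MAX): max(-9, 17, 9) = 17
K (MAX): max(-1, -6) = -1
H (MIN): min(6, 17, -1) = -1
M (MAX): max(-2, -10, 10) = 10
N (MAX): max(-5, 13, 8, -3) = 13
L (MIN): min(10, 13, -6) = -6
Root (MAX): max(4, -17, -1, -6) = 4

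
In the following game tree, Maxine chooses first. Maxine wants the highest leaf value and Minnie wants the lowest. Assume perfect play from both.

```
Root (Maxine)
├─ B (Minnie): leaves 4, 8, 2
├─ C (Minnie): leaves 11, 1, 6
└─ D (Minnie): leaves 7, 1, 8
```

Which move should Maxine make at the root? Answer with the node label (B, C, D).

B (Minnie): min(4, 8, 2) = 2
C (Minnie): min(11, 1, 6) = 1
D (Minnie): min(7, 1, 8) = 1
Root (Maxine): max(2, 1, 1) = 2
Maxine picks the child with the highest value: B (value 2).

B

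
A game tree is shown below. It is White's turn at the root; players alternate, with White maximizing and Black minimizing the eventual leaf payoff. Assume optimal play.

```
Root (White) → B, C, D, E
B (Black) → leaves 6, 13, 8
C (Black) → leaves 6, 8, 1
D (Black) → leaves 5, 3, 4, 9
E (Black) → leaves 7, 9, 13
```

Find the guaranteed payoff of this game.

B (Black): min(6, 13, 8) = 6
C (Black): min(6, 8, 1) = 1
D (Black): min(5, 3, 4, 9) = 3
E (Black): min(7, 9, 13) = 7
Root (White): max(6, 1, 3, 7) = 7

7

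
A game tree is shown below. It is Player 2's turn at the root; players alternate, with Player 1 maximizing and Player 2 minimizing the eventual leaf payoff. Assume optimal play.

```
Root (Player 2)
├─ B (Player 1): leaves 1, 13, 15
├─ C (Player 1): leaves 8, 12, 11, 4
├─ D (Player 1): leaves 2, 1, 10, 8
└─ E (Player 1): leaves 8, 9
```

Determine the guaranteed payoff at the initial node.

9

B (Player 1): max(1, 13, 15) = 15
C (Player 1): max(8, 12, 11, 4) = 12
D (Player 1): max(2, 1, 10, 8) = 10
E (Player 1): max(8, 9) = 9
Root (Player 2): min(15, 12, 10, 9) = 9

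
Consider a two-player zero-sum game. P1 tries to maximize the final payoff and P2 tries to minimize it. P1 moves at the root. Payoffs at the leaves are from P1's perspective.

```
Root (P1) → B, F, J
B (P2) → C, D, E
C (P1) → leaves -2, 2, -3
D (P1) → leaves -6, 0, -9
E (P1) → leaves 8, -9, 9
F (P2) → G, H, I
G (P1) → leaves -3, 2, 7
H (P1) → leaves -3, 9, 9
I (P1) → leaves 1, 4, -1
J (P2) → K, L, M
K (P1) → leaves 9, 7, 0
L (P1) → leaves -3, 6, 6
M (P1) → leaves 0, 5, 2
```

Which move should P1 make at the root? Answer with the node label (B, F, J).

J

C (P1): max(-2, 2, -3) = 2
D (P1): max(-6, 0, -9) = 0
E (P1): max(8, -9, 9) = 9
B (P2): min(2, 0, 9) = 0
G (P1): max(-3, 2, 7) = 7
H (P1): max(-3, 9, 9) = 9
I (P1): max(1, 4, -1) = 4
F (P2): min(7, 9, 4) = 4
K (P1): max(9, 7, 0) = 9
L (P1): max(-3, 6, 6) = 6
M (P1): max(0, 5, 2) = 5
J (P2): min(9, 6, 5) = 5
Root (P1): max(0, 4, 5) = 5
P1 picks the child with the highest value: J (value 5).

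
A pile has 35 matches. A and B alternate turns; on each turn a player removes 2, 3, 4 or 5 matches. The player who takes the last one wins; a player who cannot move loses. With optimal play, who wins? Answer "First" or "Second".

Positions where the player to move wins (W) vs loses (L):
i:   0  1  2  3  4  5  6  7  8  9 10 11 12 13 14 15 16 17 18 19 20 21 22 23 24 25 26 27 28 29 30 31 32 33 34 35
     L  L  W  W  W  W  W  L  L  W  W  W  W  W  L  L  W  W  W  W  W  L  L  W  W  W  W  W  L  L  W  W  W  W  W  L
Position 35 is L, so the second player wins.

Second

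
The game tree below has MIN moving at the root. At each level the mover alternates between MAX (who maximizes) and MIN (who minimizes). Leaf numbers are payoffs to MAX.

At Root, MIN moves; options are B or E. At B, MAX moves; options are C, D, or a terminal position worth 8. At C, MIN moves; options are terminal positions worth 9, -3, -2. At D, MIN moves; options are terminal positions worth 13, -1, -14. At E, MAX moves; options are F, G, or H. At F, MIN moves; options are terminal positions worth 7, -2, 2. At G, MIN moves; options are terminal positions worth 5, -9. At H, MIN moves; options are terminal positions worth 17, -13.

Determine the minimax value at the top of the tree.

-2

C (MIN): min(9, -3, -2) = -3
D (MIN): min(13, -1, -14) = -14
B (MAX): max(-3, -14, 8) = 8
F (MIN): min(7, -2, 2) = -2
G (MIN): min(5, -9) = -9
H (MIN): min(17, -13) = -13
E (MAX): max(-2, -9, -13) = -2
Root (MIN): min(8, -2) = -2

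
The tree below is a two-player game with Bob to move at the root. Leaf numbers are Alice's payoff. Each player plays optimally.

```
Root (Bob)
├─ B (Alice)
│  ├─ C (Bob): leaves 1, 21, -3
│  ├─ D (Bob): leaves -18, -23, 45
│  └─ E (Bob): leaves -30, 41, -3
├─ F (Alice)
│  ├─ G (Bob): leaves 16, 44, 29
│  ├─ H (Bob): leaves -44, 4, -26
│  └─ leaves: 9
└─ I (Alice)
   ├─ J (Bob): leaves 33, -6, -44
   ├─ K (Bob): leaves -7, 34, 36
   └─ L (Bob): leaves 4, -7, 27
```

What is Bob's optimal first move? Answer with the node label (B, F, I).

I

C (Bob): min(1, 21, -3) = -3
D (Bob): min(-18, -23, 45) = -23
E (Bob): min(-30, 41, -3) = -30
B (Alice): max(-3, -23, -30) = -3
G (Bob): min(16, 44, 29) = 16
H (Bob): min(-44, 4, -26) = -44
F (Alice): max(16, -44, 9) = 16
J (Bob): min(33, -6, -44) = -44
K (Bob): min(-7, 34, 36) = -7
L (Bob): min(4, -7, 27) = -7
I (Alice): max(-44, -7, -7) = -7
Root (Bob): min(-3, 16, -7) = -7
Bob picks the child with the lowest value: I (value -7).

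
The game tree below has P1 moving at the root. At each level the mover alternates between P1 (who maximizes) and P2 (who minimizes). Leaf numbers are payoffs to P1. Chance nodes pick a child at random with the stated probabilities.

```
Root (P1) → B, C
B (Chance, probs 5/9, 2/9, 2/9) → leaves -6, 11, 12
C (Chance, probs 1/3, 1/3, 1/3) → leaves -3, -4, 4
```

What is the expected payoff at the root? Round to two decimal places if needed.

1.78

B (Chance): 5/9·-6 + 2/9·11 + 2/9·12 = 1.78
C (Chance): 1/3·-3 + 1/3·-4 + 1/3·4 = -1
Root (P1): max(1.78, -1) = 1.78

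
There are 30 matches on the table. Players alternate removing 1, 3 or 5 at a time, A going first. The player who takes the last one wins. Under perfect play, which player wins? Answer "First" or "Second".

Mark each pile size as W (mover wins) or L (mover loses):
i:   0  1  2  3  4  5  6  7  8  9 10 11 12 13 14 15 16 17 18 19 20 21 22 23 24 25 26 27 28 29 30
     L  W  L  W  L  W  L  W  L  W  L  W  L  W  L  W  L  W  L  W  L  W  L  W  L  W  L  W  L  W  L
Position 30 is L, so the second player wins.

Second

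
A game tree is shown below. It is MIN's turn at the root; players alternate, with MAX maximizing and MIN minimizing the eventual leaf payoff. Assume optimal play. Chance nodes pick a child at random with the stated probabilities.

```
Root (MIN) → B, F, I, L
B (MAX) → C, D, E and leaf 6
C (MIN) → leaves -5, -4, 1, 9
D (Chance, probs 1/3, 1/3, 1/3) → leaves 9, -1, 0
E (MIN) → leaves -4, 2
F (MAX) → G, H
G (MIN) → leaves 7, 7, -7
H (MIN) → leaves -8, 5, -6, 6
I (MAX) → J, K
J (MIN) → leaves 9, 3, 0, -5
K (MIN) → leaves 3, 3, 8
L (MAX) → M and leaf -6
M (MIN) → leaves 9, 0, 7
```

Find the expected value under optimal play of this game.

C (MIN): min(-5, -4, 1, 9) = -5
D (Chance): 1/3·9 + 1/3·-1 + 1/3·0 = 2.67
E (MIN): min(-4, 2) = -4
B (MAX): max(-5, 2.67, -4, 6) = 6
G (MIN): min(7, 7, -7) = -7
H (MIN): min(-8, 5, -6, 6) = -8
F (MAX): max(-7, -8) = -7
J (MIN): min(9, 3, 0, -5) = -5
K (MIN): min(3, 3, 8) = 3
I (MAX): max(-5, 3) = 3
M (MIN): min(9, 0, 7) = 0
L (MAX): max(0, -6) = 0
Root (MIN): min(6, -7, 3, 0) = -7

-7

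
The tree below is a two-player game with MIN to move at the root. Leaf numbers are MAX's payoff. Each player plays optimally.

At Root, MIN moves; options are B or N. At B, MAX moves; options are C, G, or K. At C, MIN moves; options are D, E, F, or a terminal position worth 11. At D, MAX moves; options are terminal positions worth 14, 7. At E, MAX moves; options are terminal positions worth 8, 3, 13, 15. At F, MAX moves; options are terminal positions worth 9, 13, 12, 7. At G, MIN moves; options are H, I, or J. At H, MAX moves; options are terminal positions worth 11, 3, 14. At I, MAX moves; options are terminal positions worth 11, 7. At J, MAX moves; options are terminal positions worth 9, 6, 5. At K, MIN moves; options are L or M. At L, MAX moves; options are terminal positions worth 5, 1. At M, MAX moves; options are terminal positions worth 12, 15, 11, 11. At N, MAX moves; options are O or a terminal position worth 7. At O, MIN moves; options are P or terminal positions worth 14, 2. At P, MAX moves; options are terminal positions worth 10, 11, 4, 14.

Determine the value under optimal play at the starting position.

D (MAX): max(14, 7) = 14
E (MAX): max(8, 3, 13, 15) = 15
F (MAX): max(9, 13, 12, 7) = 13
C (MIN): min(14, 15, 13, 11) = 11
H (MAX): max(11, 3, 14) = 14
I (MAX): max(11, 7) = 11
J (MAX): max(9, 6, 5) = 9
G (MIN): min(14, 11, 9) = 9
L (MAX): max(5, 1) = 5
M (MAX): max(12, 15, 11, 11) = 15
K (MIN): min(5, 15) = 5
B (MAX): max(11, 9, 5) = 11
P (MAX): max(10, 11, 4, 14) = 14
O (MIN): min(14, 14, 2) = 2
N (MAX): max(2, 7) = 7
Root (MIN): min(11, 7) = 7

7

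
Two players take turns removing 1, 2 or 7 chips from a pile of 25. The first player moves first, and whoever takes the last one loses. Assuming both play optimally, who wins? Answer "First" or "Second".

Second

i:   0  1  2  3  4  5  6  7  8  9 10 11 12 13 14 15 16 17 18 19 20 21 22 23 24 25
     W  L  W  W  L  W  W  L  W  W  L  W  W  L  W  W  L  W  W  L  W  W  L  W  W  L
Position 25 is L, so the second player wins.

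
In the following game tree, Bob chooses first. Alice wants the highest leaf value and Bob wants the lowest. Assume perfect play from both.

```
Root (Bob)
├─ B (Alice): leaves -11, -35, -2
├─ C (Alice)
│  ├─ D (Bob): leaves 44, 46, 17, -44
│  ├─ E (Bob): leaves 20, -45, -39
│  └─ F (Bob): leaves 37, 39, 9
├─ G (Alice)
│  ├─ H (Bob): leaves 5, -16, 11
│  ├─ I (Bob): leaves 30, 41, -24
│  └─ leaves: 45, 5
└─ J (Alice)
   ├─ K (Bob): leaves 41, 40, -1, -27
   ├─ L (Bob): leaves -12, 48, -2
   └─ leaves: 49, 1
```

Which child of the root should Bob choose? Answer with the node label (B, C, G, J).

B

B (Alice): max(-11, -35, -2) = -2
D (Bob): min(44, 46, 17, -44) = -44
E (Bob): min(20, -45, -39) = -45
F (Bob): min(37, 39, 9) = 9
C (Alice): max(-44, -45, 9) = 9
H (Bob): min(5, -16, 11) = -16
I (Bob): min(30, 41, -24) = -24
G (Alice): max(-16, -24, 45, 5) = 45
K (Bob): min(41, 40, -1, -27) = -27
L (Bob): min(-12, 48, -2) = -12
J (Alice): max(-27, -12, 49, 1) = 49
Root (Bob): min(-2, 9, 45, 49) = -2
Bob picks the child with the lowest value: B (value -2).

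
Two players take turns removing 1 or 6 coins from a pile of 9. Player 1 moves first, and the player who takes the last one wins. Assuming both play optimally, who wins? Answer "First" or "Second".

Mark each pile size as W (mover wins) or L (mover loses):
i:   0  1  2  3  4  5  6  7  8  9
     L  W  L  W  L  W  W  L  W  L
Position 9 is L, so the second player wins.

Second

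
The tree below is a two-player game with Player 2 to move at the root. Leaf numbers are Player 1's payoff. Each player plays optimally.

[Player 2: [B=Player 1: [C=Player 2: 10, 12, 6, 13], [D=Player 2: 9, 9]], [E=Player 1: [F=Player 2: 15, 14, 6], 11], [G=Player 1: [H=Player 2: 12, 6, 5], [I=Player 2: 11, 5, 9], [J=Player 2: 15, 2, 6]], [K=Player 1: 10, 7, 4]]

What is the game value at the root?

C (Player 2): min(10, 12, 6, 13) = 6
D (Player 2): min(9, 9) = 9
B (Player 1): max(6, 9) = 9
F (Player 2): min(15, 14, 6) = 6
E (Player 1): max(6, 11) = 11
H (Player 2): min(12, 6, 5) = 5
I (Player 2): min(11, 5, 9) = 5
J (Player 2): min(15, 2, 6) = 2
G (Player 1): max(5, 5, 2) = 5
K (Player 1): max(10, 7, 4) = 10
Root (Player 2): min(9, 11, 5, 10) = 5

5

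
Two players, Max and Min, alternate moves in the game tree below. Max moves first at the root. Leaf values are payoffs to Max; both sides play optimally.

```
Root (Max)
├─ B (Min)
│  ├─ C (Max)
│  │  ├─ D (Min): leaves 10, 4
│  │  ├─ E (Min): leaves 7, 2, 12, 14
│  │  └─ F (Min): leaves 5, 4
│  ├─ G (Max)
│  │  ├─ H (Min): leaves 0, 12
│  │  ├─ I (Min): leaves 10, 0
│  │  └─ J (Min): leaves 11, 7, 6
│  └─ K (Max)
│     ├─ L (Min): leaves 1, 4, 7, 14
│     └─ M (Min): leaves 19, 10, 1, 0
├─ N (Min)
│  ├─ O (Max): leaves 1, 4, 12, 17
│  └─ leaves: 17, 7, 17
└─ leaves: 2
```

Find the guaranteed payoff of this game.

D (Min): min(10, 4) = 4
E (Min): min(7, 2, 12, 14) = 2
F (Min): min(5, 4) = 4
C (Max): max(4, 2, 4) = 4
H (Min): min(0, 12) = 0
I (Min): min(10, 0) = 0
J (Min): min(11, 7, 6) = 6
G (Max): max(0, 0, 6) = 6
L (Min): min(1, 4, 7, 14) = 1
M (Min): min(19, 10, 1, 0) = 0
K (Max): max(1, 0) = 1
B (Min): min(4, 6, 1) = 1
O (Max): max(1, 4, 12, 17) = 17
N (Min): min(17, 17, 7, 17) = 7
Root (Max): max(1, 7, 2) = 7

7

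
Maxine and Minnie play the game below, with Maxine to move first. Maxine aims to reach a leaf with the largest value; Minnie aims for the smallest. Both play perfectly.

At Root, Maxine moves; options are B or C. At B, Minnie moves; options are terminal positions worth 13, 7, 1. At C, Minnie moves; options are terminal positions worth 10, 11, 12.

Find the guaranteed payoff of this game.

B (Minnie): min(13, 7, 1) = 1
C (Minnie): min(10, 11, 12) = 10
Root (Maxine): max(1, 10) = 10

10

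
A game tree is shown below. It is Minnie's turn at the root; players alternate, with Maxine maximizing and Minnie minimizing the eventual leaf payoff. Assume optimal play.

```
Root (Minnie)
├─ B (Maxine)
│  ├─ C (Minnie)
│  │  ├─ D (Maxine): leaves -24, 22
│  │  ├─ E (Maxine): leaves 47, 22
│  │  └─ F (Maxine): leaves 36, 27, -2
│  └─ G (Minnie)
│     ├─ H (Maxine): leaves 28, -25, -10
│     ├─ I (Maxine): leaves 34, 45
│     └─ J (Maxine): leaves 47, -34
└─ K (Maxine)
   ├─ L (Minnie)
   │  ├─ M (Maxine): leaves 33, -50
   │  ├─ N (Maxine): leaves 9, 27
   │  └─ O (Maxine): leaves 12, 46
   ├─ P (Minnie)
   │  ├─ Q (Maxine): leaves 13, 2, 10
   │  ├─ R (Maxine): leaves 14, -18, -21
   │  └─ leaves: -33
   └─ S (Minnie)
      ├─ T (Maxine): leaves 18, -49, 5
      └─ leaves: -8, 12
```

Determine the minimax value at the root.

27

D (Maxine): max(-24, 22) = 22
E (Maxine): max(47, 22) = 47
F (Maxine): max(36, 27, -2) = 36
C (Minnie): min(22, 47, 36) = 22
H (Maxine): max(28, -25, -10) = 28
I (Maxine): max(34, 45) = 45
J (Maxine): max(47, -34) = 47
G (Minnie): min(28, 45, 47) = 28
B (Maxine): max(22, 28) = 28
M (Maxine): max(33, -50) = 33
N (Maxine): max(9, 27) = 27
O (Maxine): max(12, 46) = 46
L (Minnie): min(33, 27, 46) = 27
Q (Maxine): max(13, 2, 10) = 13
R (Maxine): max(14, -18, -21) = 14
P (Minnie): min(13, 14, -33) = -33
T (Maxine): max(18, -49, 5) = 18
S (Minnie): min(18, -8, 12) = -8
K (Maxine): max(27, -33, -8) = 27
Root (Minnie): min(28, 27) = 27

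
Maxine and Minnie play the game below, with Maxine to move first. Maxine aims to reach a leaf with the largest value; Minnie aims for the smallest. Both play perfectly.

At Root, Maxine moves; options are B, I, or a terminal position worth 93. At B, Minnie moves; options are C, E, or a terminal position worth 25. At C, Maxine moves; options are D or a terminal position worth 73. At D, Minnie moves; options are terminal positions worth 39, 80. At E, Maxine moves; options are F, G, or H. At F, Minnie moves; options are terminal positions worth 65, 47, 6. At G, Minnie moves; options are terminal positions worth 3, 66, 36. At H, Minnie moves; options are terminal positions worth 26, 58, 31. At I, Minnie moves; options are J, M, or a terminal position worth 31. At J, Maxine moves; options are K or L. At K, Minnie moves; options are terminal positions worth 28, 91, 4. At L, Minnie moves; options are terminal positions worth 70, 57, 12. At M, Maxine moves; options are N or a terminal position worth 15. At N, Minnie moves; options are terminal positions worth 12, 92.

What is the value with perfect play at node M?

15

N: min(12, 92) = 12
M: max(12, 15) = 15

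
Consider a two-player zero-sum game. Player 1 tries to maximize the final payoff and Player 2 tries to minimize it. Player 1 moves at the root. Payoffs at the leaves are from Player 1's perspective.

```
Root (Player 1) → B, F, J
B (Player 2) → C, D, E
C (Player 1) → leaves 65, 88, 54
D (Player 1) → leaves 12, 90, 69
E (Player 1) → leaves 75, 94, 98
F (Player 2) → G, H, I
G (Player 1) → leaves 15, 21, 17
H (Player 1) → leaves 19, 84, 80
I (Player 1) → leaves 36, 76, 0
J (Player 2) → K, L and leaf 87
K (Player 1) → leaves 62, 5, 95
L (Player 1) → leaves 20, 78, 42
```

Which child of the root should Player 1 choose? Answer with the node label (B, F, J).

B

C (Player 1): max(65, 88, 54) = 88
D (Player 1): max(12, 90, 69) = 90
E (Player 1): max(75, 94, 98) = 98
B (Player 2): min(88, 90, 98) = 88
G (Player 1): max(15, 21, 17) = 21
H (Player 1): max(19, 84, 80) = 84
I (Player 1): max(36, 76, 0) = 76
F (Player 2): min(21, 84, 76) = 21
K (Player 1): max(62, 5, 95) = 95
L (Player 1): max(20, 78, 42) = 78
J (Player 2): min(95, 78, 87) = 78
Root (Player 1): max(88, 21, 78) = 88
Player 1 picks the child with the highest value: B (value 88).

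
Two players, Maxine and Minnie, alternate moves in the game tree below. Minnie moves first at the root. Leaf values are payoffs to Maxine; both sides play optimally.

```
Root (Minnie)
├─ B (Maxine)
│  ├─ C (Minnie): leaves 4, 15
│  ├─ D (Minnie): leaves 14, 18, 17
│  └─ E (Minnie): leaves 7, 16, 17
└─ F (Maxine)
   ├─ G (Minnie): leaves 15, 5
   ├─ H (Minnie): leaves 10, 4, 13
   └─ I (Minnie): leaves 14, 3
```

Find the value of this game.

C (Minnie): min(4, 15) = 4
D (Minnie): min(14, 18, 17) = 14
E (Minnie): min(7, 16, 17) = 7
B (Maxine): max(4, 14, 7) = 14
G (Minnie): min(15, 5) = 5
H (Minnie): min(10, 4, 13) = 4
I (Minnie): min(14, 3) = 3
F (Maxine): max(5, 4, 3) = 5
Root (Minnie): min(14, 5) = 5

5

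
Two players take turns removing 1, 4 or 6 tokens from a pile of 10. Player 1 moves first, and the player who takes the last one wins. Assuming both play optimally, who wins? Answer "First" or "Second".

i:   0  1  2  3  4  5  6  7  8  9 10
     L  W  L  W  W  L  W  L  W  W  L
Position 10 is L, so the second player wins.

Second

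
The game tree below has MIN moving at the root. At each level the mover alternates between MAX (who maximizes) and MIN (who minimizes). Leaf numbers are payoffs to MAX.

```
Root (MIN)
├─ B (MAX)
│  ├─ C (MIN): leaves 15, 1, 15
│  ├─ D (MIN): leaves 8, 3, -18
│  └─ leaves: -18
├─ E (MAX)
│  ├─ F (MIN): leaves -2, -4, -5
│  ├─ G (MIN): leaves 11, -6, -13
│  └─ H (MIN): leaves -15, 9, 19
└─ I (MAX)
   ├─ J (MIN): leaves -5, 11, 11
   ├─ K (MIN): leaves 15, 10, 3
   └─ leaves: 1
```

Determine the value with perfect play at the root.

C (MIN): min(15, 1, 15) = 1
D (MIN): min(8, 3, -18) = -18
B (MAX): max(1, -18, -18) = 1
F (MIN): min(-2, -4, -5) = -5
G (MIN): min(11, -6, -13) = -13
H (MIN): min(-15, 9, 19) = -15
E (MAX): max(-5, -13, -15) = -5
J (MIN): min(-5, 11, 11) = -5
K (MIN): min(15, 10, 3) = 3
I (MAX): max(-5, 3, 1) = 3
Root (MIN): min(1, -5, 3) = -5

-5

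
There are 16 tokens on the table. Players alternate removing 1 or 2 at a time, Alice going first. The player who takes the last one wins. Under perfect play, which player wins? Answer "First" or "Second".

First

Positions where the player to move wins (W) vs loses (L):
i:   0  1  2  3  4  5  6  7  8  9 10 11 12 13 14 15 16
     L  W  W  L  W  W  L  W  W  L  W  W  L  W  W  L  W
Position 16 is W, so the first player wins.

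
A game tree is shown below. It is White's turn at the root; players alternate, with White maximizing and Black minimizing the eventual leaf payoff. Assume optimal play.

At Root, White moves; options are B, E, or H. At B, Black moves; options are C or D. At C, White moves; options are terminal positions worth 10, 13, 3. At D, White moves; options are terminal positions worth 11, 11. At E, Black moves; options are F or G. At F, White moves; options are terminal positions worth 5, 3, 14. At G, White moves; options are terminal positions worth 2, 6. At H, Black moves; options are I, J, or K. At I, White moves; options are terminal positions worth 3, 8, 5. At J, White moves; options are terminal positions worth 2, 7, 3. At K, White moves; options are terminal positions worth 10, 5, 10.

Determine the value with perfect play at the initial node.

11

C (White): max(10, 13, 3) = 13
D (White): max(11, 11) = 11
B (Black): min(13, 11) = 11
F (White): max(5, 3, 14) = 14
G (White): max(2, 6) = 6
E (Black): min(14, 6) = 6
I (White): max(3, 8, 5) = 8
J (White): max(2, 7, 3) = 7
K (White): max(10, 5, 10) = 10
H (Black): min(8, 7, 10) = 7
Root (White): max(11, 6, 7) = 11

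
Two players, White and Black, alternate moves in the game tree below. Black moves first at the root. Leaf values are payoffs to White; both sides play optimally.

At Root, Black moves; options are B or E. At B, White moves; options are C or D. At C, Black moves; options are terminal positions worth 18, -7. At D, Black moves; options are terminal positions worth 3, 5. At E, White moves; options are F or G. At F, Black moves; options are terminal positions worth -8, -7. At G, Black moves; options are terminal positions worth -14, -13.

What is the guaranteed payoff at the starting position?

-8

C (Black): min(18, -7) = -7
D (Black): min(3, 5) = 3
B (White): max(-7, 3) = 3
F (Black): min(-8, -7) = -8
G (Black): min(-14, -13) = -14
E (White): max(-8, -14) = -8
Root (Black): min(3, -8) = -8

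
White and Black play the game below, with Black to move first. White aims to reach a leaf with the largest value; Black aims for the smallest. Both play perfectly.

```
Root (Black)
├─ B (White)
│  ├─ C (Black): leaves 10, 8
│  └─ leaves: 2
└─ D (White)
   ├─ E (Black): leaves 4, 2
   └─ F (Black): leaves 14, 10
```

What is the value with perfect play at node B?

8

C: min(10, 8) = 8
B: max(8, 2) = 8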